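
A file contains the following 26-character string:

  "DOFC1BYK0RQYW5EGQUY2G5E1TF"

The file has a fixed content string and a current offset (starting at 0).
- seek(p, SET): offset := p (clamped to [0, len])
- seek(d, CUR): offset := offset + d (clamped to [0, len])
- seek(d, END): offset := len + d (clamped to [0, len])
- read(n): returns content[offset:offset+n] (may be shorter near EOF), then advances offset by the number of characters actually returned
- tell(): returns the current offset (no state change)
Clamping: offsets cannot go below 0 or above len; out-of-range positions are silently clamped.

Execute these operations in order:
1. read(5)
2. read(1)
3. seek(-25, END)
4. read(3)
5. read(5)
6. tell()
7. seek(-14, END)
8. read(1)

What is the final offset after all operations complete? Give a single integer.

After 1 (read(5)): returned 'DOFC1', offset=5
After 2 (read(1)): returned 'B', offset=6
After 3 (seek(-25, END)): offset=1
After 4 (read(3)): returned 'OFC', offset=4
After 5 (read(5)): returned '1BYK0', offset=9
After 6 (tell()): offset=9
After 7 (seek(-14, END)): offset=12
After 8 (read(1)): returned 'W', offset=13

Answer: 13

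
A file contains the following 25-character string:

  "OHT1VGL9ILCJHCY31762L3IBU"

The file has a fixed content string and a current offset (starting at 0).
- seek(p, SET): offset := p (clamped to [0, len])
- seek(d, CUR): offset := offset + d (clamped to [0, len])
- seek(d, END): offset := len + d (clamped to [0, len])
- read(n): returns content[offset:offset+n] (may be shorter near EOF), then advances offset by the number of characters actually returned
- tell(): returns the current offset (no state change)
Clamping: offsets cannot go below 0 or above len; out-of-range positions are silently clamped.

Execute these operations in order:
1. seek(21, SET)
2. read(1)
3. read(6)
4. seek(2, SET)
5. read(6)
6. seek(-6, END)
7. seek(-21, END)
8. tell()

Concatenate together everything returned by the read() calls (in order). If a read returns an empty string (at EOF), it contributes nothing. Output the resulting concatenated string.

Answer: 3IBUT1VGL9

Derivation:
After 1 (seek(21, SET)): offset=21
After 2 (read(1)): returned '3', offset=22
After 3 (read(6)): returned 'IBU', offset=25
After 4 (seek(2, SET)): offset=2
After 5 (read(6)): returned 'T1VGL9', offset=8
After 6 (seek(-6, END)): offset=19
After 7 (seek(-21, END)): offset=4
After 8 (tell()): offset=4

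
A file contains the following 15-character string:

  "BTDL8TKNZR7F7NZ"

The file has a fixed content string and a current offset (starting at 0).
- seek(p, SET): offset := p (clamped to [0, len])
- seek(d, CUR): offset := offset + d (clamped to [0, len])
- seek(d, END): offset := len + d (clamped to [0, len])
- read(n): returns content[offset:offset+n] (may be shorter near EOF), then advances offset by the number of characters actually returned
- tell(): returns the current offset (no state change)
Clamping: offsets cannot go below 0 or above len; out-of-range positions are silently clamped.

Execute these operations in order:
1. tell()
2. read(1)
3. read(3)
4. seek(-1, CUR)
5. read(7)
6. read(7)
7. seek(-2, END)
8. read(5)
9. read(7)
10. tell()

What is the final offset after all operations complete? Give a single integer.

After 1 (tell()): offset=0
After 2 (read(1)): returned 'B', offset=1
After 3 (read(3)): returned 'TDL', offset=4
After 4 (seek(-1, CUR)): offset=3
After 5 (read(7)): returned 'L8TKNZR', offset=10
After 6 (read(7)): returned '7F7NZ', offset=15
After 7 (seek(-2, END)): offset=13
After 8 (read(5)): returned 'NZ', offset=15
After 9 (read(7)): returned '', offset=15
After 10 (tell()): offset=15

Answer: 15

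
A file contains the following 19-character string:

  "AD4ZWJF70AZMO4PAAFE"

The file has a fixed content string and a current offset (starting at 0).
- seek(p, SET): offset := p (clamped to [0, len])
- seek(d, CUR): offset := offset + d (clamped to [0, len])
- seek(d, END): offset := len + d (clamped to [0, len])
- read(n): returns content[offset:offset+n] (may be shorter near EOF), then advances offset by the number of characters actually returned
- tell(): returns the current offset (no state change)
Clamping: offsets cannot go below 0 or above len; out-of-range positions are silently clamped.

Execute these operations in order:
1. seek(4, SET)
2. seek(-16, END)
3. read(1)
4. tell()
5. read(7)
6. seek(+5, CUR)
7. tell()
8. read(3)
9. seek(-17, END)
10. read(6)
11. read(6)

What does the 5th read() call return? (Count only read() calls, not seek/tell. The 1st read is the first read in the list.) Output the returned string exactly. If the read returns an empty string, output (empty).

After 1 (seek(4, SET)): offset=4
After 2 (seek(-16, END)): offset=3
After 3 (read(1)): returned 'Z', offset=4
After 4 (tell()): offset=4
After 5 (read(7)): returned 'WJF70AZ', offset=11
After 6 (seek(+5, CUR)): offset=16
After 7 (tell()): offset=16
After 8 (read(3)): returned 'AFE', offset=19
After 9 (seek(-17, END)): offset=2
After 10 (read(6)): returned '4ZWJF7', offset=8
After 11 (read(6)): returned '0AZMO4', offset=14

Answer: 0AZMO4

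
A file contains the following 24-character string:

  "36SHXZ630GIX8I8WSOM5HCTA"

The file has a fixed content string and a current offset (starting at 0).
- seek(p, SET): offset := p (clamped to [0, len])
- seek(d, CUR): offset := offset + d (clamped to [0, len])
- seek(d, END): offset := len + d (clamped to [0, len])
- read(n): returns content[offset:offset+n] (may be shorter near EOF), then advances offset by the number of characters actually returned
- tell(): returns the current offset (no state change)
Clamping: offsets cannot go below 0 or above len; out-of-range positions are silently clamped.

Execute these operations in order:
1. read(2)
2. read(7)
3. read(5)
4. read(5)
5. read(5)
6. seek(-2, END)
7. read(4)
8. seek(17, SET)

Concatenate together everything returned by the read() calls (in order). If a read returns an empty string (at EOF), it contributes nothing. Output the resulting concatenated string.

Answer: 36SHXZ630GIX8I8WSOM5HCTATA

Derivation:
After 1 (read(2)): returned '36', offset=2
After 2 (read(7)): returned 'SHXZ630', offset=9
After 3 (read(5)): returned 'GIX8I', offset=14
After 4 (read(5)): returned '8WSOM', offset=19
After 5 (read(5)): returned '5HCTA', offset=24
After 6 (seek(-2, END)): offset=22
After 7 (read(4)): returned 'TA', offset=24
After 8 (seek(17, SET)): offset=17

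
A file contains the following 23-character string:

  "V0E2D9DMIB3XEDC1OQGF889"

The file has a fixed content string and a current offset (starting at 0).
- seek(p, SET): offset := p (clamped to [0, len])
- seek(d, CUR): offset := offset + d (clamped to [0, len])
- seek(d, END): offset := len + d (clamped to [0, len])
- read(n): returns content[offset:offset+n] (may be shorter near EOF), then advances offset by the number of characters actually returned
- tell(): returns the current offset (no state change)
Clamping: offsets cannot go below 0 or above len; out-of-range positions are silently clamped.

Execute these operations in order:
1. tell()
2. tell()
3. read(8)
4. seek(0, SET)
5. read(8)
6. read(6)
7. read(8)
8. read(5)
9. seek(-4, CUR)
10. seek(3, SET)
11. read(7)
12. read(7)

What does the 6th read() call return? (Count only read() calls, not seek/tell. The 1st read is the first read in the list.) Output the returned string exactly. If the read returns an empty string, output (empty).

Answer: 2D9DMIB

Derivation:
After 1 (tell()): offset=0
After 2 (tell()): offset=0
After 3 (read(8)): returned 'V0E2D9DM', offset=8
After 4 (seek(0, SET)): offset=0
After 5 (read(8)): returned 'V0E2D9DM', offset=8
After 6 (read(6)): returned 'IB3XED', offset=14
After 7 (read(8)): returned 'C1OQGF88', offset=22
After 8 (read(5)): returned '9', offset=23
After 9 (seek(-4, CUR)): offset=19
After 10 (seek(3, SET)): offset=3
After 11 (read(7)): returned '2D9DMIB', offset=10
After 12 (read(7)): returned '3XEDC1O', offset=17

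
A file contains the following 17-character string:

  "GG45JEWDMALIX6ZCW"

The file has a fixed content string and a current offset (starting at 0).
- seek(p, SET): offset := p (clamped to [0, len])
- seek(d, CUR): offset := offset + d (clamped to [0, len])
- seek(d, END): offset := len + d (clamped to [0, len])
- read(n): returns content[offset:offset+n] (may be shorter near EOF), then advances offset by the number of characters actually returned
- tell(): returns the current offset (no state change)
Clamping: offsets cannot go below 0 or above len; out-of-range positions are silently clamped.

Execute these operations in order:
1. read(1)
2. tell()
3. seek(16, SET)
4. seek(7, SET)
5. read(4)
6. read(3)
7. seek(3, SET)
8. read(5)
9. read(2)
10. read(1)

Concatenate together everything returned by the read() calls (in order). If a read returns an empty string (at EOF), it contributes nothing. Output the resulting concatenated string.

Answer: GDMALIX65JEWDMAL

Derivation:
After 1 (read(1)): returned 'G', offset=1
After 2 (tell()): offset=1
After 3 (seek(16, SET)): offset=16
After 4 (seek(7, SET)): offset=7
After 5 (read(4)): returned 'DMAL', offset=11
After 6 (read(3)): returned 'IX6', offset=14
After 7 (seek(3, SET)): offset=3
After 8 (read(5)): returned '5JEWD', offset=8
After 9 (read(2)): returned 'MA', offset=10
After 10 (read(1)): returned 'L', offset=11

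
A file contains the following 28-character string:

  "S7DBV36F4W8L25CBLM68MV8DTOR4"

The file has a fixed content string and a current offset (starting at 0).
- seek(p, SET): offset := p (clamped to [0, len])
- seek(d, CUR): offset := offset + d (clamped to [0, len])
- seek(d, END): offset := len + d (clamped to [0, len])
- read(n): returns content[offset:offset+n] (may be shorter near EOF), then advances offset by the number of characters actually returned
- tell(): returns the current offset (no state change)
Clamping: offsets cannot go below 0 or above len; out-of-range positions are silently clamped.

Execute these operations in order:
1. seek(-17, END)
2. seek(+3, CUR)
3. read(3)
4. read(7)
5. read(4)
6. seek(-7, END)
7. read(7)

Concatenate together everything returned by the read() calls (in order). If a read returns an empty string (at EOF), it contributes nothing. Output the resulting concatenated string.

Answer: CBLM68MV8DTOR4V8DTOR4

Derivation:
After 1 (seek(-17, END)): offset=11
After 2 (seek(+3, CUR)): offset=14
After 3 (read(3)): returned 'CBL', offset=17
After 4 (read(7)): returned 'M68MV8D', offset=24
After 5 (read(4)): returned 'TOR4', offset=28
After 6 (seek(-7, END)): offset=21
After 7 (read(7)): returned 'V8DTOR4', offset=28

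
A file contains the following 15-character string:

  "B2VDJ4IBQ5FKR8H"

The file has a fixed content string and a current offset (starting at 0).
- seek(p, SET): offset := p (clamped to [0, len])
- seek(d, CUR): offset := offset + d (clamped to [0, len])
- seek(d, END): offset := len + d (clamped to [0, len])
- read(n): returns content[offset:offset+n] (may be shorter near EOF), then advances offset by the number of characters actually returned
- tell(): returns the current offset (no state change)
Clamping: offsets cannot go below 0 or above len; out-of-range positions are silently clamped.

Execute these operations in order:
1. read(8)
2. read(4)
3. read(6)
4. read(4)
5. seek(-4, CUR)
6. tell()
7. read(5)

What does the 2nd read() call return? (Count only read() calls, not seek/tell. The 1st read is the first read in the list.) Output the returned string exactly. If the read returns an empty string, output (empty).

Answer: Q5FK

Derivation:
After 1 (read(8)): returned 'B2VDJ4IB', offset=8
After 2 (read(4)): returned 'Q5FK', offset=12
After 3 (read(6)): returned 'R8H', offset=15
After 4 (read(4)): returned '', offset=15
After 5 (seek(-4, CUR)): offset=11
After 6 (tell()): offset=11
After 7 (read(5)): returned 'KR8H', offset=15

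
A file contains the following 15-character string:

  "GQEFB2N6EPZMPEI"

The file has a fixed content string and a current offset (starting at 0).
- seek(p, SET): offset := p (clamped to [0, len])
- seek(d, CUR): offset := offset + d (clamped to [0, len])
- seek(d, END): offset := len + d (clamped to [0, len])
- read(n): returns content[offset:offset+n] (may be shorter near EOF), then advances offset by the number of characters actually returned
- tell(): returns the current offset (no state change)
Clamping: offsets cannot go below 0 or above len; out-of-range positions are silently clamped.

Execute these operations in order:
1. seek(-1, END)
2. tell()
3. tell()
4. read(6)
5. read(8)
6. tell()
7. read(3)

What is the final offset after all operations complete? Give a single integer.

After 1 (seek(-1, END)): offset=14
After 2 (tell()): offset=14
After 3 (tell()): offset=14
After 4 (read(6)): returned 'I', offset=15
After 5 (read(8)): returned '', offset=15
After 6 (tell()): offset=15
After 7 (read(3)): returned '', offset=15

Answer: 15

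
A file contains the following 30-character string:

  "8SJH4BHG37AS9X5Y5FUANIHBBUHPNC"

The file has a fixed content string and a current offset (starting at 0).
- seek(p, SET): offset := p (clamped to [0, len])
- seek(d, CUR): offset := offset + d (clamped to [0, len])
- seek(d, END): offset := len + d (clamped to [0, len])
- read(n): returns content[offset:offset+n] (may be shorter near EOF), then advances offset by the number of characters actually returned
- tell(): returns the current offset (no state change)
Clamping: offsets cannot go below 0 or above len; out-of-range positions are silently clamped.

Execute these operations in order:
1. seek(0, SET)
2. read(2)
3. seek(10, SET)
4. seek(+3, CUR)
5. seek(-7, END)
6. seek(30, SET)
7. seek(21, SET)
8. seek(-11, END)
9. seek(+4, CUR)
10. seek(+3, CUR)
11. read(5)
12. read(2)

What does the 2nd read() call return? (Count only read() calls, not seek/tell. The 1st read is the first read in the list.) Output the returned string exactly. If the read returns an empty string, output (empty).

After 1 (seek(0, SET)): offset=0
After 2 (read(2)): returned '8S', offset=2
After 3 (seek(10, SET)): offset=10
After 4 (seek(+3, CUR)): offset=13
After 5 (seek(-7, END)): offset=23
After 6 (seek(30, SET)): offset=30
After 7 (seek(21, SET)): offset=21
After 8 (seek(-11, END)): offset=19
After 9 (seek(+4, CUR)): offset=23
After 10 (seek(+3, CUR)): offset=26
After 11 (read(5)): returned 'HPNC', offset=30
After 12 (read(2)): returned '', offset=30

Answer: HPNC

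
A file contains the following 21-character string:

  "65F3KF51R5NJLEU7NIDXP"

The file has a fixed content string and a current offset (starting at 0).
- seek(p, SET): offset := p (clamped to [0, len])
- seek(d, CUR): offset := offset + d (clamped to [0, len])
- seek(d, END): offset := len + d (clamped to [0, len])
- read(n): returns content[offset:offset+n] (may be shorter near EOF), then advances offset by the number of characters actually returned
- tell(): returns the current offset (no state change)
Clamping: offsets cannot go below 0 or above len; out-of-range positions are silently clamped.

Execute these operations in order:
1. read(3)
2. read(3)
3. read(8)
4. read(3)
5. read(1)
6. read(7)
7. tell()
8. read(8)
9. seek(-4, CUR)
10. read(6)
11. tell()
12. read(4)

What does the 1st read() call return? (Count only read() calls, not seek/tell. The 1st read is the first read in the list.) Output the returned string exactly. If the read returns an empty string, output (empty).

Answer: 65F

Derivation:
After 1 (read(3)): returned '65F', offset=3
After 2 (read(3)): returned '3KF', offset=6
After 3 (read(8)): returned '51R5NJLE', offset=14
After 4 (read(3)): returned 'U7N', offset=17
After 5 (read(1)): returned 'I', offset=18
After 6 (read(7)): returned 'DXP', offset=21
After 7 (tell()): offset=21
After 8 (read(8)): returned '', offset=21
After 9 (seek(-4, CUR)): offset=17
After 10 (read(6)): returned 'IDXP', offset=21
After 11 (tell()): offset=21
After 12 (read(4)): returned '', offset=21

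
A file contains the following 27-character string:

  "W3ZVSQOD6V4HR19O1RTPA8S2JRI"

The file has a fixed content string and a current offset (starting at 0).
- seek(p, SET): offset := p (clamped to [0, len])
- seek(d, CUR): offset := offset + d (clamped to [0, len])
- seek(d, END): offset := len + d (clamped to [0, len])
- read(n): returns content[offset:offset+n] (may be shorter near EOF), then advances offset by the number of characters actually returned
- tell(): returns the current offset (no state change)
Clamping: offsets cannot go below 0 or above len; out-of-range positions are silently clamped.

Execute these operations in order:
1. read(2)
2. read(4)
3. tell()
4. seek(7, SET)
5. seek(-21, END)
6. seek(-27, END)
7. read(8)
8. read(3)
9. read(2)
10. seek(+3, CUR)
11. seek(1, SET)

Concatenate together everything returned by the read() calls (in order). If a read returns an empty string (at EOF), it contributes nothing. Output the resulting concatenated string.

Answer: W3ZVSQW3ZVSQOD6V4HR

Derivation:
After 1 (read(2)): returned 'W3', offset=2
After 2 (read(4)): returned 'ZVSQ', offset=6
After 3 (tell()): offset=6
After 4 (seek(7, SET)): offset=7
After 5 (seek(-21, END)): offset=6
After 6 (seek(-27, END)): offset=0
After 7 (read(8)): returned 'W3ZVSQOD', offset=8
After 8 (read(3)): returned '6V4', offset=11
After 9 (read(2)): returned 'HR', offset=13
After 10 (seek(+3, CUR)): offset=16
After 11 (seek(1, SET)): offset=1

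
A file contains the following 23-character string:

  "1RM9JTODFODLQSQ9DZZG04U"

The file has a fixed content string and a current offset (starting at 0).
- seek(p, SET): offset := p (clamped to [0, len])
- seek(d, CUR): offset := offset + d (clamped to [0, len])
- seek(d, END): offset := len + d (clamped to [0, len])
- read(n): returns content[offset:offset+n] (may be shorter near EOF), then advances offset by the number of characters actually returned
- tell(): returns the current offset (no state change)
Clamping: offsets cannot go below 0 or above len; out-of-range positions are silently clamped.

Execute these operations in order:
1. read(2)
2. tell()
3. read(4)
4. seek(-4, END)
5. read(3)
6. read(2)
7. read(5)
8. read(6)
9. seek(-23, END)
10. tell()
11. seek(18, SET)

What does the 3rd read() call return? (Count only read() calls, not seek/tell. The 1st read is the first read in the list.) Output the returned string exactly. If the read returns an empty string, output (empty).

Answer: G04

Derivation:
After 1 (read(2)): returned '1R', offset=2
After 2 (tell()): offset=2
After 3 (read(4)): returned 'M9JT', offset=6
After 4 (seek(-4, END)): offset=19
After 5 (read(3)): returned 'G04', offset=22
After 6 (read(2)): returned 'U', offset=23
After 7 (read(5)): returned '', offset=23
After 8 (read(6)): returned '', offset=23
After 9 (seek(-23, END)): offset=0
After 10 (tell()): offset=0
After 11 (seek(18, SET)): offset=18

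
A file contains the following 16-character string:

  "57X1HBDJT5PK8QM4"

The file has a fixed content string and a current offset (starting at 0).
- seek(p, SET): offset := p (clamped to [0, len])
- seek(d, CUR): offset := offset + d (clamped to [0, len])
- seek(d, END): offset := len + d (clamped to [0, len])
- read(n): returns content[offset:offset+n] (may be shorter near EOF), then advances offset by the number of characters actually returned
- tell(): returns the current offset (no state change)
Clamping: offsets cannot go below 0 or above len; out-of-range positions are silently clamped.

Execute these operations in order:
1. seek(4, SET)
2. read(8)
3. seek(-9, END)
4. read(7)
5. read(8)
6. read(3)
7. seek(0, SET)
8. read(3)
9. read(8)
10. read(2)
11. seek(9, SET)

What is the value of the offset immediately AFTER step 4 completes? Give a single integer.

Answer: 14

Derivation:
After 1 (seek(4, SET)): offset=4
After 2 (read(8)): returned 'HBDJT5PK', offset=12
After 3 (seek(-9, END)): offset=7
After 4 (read(7)): returned 'JT5PK8Q', offset=14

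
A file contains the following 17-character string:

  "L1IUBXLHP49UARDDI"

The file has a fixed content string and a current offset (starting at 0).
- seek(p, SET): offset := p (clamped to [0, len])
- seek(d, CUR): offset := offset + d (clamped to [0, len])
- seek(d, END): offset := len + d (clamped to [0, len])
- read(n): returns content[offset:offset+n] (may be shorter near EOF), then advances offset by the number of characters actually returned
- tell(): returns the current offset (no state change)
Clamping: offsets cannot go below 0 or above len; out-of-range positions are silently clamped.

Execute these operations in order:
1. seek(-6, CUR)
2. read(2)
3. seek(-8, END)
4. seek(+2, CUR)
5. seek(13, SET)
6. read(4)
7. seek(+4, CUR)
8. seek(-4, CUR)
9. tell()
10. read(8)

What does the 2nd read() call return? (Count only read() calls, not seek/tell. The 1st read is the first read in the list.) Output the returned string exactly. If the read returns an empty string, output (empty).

Answer: RDDI

Derivation:
After 1 (seek(-6, CUR)): offset=0
After 2 (read(2)): returned 'L1', offset=2
After 3 (seek(-8, END)): offset=9
After 4 (seek(+2, CUR)): offset=11
After 5 (seek(13, SET)): offset=13
After 6 (read(4)): returned 'RDDI', offset=17
After 7 (seek(+4, CUR)): offset=17
After 8 (seek(-4, CUR)): offset=13
After 9 (tell()): offset=13
After 10 (read(8)): returned 'RDDI', offset=17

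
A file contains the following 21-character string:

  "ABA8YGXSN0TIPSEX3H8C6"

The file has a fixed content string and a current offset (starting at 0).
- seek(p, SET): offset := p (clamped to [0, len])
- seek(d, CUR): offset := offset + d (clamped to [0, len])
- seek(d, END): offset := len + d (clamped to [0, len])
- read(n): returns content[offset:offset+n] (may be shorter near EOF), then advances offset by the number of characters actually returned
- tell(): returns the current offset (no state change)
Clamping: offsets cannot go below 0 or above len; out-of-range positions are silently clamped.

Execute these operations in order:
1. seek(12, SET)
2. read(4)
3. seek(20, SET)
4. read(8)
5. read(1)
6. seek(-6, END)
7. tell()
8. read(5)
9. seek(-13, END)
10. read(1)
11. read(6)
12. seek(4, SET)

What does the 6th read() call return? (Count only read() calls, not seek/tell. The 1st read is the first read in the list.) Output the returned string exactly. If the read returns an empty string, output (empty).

After 1 (seek(12, SET)): offset=12
After 2 (read(4)): returned 'PSEX', offset=16
After 3 (seek(20, SET)): offset=20
After 4 (read(8)): returned '6', offset=21
After 5 (read(1)): returned '', offset=21
After 6 (seek(-6, END)): offset=15
After 7 (tell()): offset=15
After 8 (read(5)): returned 'X3H8C', offset=20
After 9 (seek(-13, END)): offset=8
After 10 (read(1)): returned 'N', offset=9
After 11 (read(6)): returned '0TIPSE', offset=15
After 12 (seek(4, SET)): offset=4

Answer: 0TIPSE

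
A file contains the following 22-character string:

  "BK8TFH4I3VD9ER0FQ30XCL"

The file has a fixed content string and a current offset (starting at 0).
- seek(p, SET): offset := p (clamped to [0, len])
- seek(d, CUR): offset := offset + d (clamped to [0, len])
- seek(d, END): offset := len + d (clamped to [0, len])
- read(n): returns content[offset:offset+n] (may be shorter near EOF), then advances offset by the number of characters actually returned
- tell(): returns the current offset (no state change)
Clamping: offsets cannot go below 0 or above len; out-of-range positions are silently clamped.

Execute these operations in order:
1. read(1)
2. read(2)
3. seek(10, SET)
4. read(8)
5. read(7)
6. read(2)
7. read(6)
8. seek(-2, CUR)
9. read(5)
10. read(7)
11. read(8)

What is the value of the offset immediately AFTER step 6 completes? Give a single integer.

After 1 (read(1)): returned 'B', offset=1
After 2 (read(2)): returned 'K8', offset=3
After 3 (seek(10, SET)): offset=10
After 4 (read(8)): returned 'D9ER0FQ3', offset=18
After 5 (read(7)): returned '0XCL', offset=22
After 6 (read(2)): returned '', offset=22

Answer: 22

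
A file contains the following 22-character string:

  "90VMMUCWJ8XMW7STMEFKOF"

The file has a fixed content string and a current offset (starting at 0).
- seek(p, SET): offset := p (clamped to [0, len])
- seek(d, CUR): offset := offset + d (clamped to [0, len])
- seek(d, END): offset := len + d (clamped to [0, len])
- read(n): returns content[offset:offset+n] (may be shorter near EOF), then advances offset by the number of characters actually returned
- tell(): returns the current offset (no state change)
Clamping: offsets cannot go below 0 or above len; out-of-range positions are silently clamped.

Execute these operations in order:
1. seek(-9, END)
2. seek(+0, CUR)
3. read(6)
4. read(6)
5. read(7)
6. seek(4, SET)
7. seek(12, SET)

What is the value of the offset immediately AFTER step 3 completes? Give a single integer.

After 1 (seek(-9, END)): offset=13
After 2 (seek(+0, CUR)): offset=13
After 3 (read(6)): returned '7STMEF', offset=19

Answer: 19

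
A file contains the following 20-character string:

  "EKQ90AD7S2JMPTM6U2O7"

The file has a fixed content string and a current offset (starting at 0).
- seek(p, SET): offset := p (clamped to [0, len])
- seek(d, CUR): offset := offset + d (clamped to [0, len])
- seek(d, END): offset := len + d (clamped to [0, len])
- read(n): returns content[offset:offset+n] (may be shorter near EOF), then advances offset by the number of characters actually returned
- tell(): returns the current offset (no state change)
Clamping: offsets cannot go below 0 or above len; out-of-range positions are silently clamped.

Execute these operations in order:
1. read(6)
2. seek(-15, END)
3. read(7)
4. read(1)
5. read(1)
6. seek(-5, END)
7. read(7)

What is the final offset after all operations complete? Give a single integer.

Answer: 20

Derivation:
After 1 (read(6)): returned 'EKQ90A', offset=6
After 2 (seek(-15, END)): offset=5
After 3 (read(7)): returned 'AD7S2JM', offset=12
After 4 (read(1)): returned 'P', offset=13
After 5 (read(1)): returned 'T', offset=14
After 6 (seek(-5, END)): offset=15
After 7 (read(7)): returned '6U2O7', offset=20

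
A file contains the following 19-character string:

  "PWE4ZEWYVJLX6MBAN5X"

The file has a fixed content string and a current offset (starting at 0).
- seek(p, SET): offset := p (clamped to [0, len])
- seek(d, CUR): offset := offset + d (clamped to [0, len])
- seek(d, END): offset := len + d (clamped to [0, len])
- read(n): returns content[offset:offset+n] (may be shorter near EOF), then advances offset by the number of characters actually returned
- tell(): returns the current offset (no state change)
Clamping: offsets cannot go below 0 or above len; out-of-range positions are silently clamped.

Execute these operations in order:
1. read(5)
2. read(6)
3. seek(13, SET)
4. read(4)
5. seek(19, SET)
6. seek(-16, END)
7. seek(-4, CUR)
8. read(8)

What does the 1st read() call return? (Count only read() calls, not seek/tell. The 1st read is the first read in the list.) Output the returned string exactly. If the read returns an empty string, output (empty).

After 1 (read(5)): returned 'PWE4Z', offset=5
After 2 (read(6)): returned 'EWYVJL', offset=11
After 3 (seek(13, SET)): offset=13
After 4 (read(4)): returned 'MBAN', offset=17
After 5 (seek(19, SET)): offset=19
After 6 (seek(-16, END)): offset=3
After 7 (seek(-4, CUR)): offset=0
After 8 (read(8)): returned 'PWE4ZEWY', offset=8

Answer: PWE4Z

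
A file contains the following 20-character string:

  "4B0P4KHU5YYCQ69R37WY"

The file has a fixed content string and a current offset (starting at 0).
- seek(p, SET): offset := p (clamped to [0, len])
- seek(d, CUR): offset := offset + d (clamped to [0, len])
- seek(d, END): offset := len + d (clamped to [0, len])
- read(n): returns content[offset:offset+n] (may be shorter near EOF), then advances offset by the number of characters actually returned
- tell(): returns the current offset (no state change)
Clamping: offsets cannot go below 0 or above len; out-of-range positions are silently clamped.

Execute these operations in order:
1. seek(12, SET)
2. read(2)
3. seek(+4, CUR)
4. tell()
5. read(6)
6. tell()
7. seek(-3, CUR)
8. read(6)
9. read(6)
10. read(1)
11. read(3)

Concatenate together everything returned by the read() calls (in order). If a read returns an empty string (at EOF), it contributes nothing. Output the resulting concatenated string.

After 1 (seek(12, SET)): offset=12
After 2 (read(2)): returned 'Q6', offset=14
After 3 (seek(+4, CUR)): offset=18
After 4 (tell()): offset=18
After 5 (read(6)): returned 'WY', offset=20
After 6 (tell()): offset=20
After 7 (seek(-3, CUR)): offset=17
After 8 (read(6)): returned '7WY', offset=20
After 9 (read(6)): returned '', offset=20
After 10 (read(1)): returned '', offset=20
After 11 (read(3)): returned '', offset=20

Answer: Q6WY7WY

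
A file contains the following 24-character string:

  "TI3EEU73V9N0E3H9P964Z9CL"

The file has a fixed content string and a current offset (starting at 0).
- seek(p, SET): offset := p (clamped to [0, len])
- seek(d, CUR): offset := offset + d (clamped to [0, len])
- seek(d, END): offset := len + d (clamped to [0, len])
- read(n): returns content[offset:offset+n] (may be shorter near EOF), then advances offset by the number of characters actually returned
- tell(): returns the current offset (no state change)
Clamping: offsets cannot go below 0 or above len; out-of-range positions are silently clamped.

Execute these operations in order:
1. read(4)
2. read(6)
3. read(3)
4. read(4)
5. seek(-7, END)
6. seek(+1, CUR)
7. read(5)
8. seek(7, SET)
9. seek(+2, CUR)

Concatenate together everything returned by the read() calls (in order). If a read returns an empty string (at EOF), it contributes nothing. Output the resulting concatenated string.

After 1 (read(4)): returned 'TI3E', offset=4
After 2 (read(6)): returned 'EU73V9', offset=10
After 3 (read(3)): returned 'N0E', offset=13
After 4 (read(4)): returned '3H9P', offset=17
After 5 (seek(-7, END)): offset=17
After 6 (seek(+1, CUR)): offset=18
After 7 (read(5)): returned '64Z9C', offset=23
After 8 (seek(7, SET)): offset=7
After 9 (seek(+2, CUR)): offset=9

Answer: TI3EEU73V9N0E3H9P64Z9C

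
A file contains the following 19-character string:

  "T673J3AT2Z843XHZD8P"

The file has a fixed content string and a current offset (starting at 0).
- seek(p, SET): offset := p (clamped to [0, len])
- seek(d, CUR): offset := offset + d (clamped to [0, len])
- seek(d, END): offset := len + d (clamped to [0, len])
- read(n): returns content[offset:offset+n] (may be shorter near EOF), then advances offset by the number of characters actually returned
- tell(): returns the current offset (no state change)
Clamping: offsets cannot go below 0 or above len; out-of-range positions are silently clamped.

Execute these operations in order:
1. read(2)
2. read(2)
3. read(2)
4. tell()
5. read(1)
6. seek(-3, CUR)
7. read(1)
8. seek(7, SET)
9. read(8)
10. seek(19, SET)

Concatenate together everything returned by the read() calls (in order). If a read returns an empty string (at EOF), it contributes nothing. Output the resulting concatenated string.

Answer: T673J3AJT2Z843XH

Derivation:
After 1 (read(2)): returned 'T6', offset=2
After 2 (read(2)): returned '73', offset=4
After 3 (read(2)): returned 'J3', offset=6
After 4 (tell()): offset=6
After 5 (read(1)): returned 'A', offset=7
After 6 (seek(-3, CUR)): offset=4
After 7 (read(1)): returned 'J', offset=5
After 8 (seek(7, SET)): offset=7
After 9 (read(8)): returned 'T2Z843XH', offset=15
After 10 (seek(19, SET)): offset=19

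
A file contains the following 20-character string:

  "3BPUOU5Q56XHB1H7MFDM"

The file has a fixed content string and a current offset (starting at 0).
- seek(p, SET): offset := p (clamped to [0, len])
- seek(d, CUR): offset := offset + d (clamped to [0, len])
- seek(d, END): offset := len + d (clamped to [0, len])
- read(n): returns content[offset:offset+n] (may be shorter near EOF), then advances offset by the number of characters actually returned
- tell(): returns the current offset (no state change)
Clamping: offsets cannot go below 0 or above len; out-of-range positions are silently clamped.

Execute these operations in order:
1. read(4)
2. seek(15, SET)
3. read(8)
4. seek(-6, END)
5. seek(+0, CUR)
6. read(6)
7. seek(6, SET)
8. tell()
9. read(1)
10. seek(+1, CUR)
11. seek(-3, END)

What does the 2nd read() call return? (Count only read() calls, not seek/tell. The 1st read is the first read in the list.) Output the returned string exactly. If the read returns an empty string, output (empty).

After 1 (read(4)): returned '3BPU', offset=4
After 2 (seek(15, SET)): offset=15
After 3 (read(8)): returned '7MFDM', offset=20
After 4 (seek(-6, END)): offset=14
After 5 (seek(+0, CUR)): offset=14
After 6 (read(6)): returned 'H7MFDM', offset=20
After 7 (seek(6, SET)): offset=6
After 8 (tell()): offset=6
After 9 (read(1)): returned '5', offset=7
After 10 (seek(+1, CUR)): offset=8
After 11 (seek(-3, END)): offset=17

Answer: 7MFDM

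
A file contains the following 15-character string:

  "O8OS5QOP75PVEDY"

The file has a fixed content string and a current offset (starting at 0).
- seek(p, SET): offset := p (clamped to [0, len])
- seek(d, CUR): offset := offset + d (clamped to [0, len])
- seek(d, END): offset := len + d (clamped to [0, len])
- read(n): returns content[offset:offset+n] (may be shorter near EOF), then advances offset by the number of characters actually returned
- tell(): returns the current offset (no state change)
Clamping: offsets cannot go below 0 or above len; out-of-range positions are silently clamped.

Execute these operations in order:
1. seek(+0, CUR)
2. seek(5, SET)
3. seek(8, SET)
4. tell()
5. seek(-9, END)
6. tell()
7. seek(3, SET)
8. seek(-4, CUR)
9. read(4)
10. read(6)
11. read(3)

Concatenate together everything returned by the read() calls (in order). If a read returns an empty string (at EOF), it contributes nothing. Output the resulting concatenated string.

After 1 (seek(+0, CUR)): offset=0
After 2 (seek(5, SET)): offset=5
After 3 (seek(8, SET)): offset=8
After 4 (tell()): offset=8
After 5 (seek(-9, END)): offset=6
After 6 (tell()): offset=6
After 7 (seek(3, SET)): offset=3
After 8 (seek(-4, CUR)): offset=0
After 9 (read(4)): returned 'O8OS', offset=4
After 10 (read(6)): returned '5QOP75', offset=10
After 11 (read(3)): returned 'PVE', offset=13

Answer: O8OS5QOP75PVE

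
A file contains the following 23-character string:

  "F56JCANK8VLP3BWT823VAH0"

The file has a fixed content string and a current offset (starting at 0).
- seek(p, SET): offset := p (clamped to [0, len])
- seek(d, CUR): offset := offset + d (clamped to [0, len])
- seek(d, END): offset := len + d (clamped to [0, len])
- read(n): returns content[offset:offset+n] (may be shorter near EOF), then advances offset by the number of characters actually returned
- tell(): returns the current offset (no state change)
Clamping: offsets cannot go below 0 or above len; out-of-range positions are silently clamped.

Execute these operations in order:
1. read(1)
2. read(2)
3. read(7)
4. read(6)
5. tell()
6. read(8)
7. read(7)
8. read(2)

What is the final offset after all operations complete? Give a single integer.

Answer: 23

Derivation:
After 1 (read(1)): returned 'F', offset=1
After 2 (read(2)): returned '56', offset=3
After 3 (read(7)): returned 'JCANK8V', offset=10
After 4 (read(6)): returned 'LP3BWT', offset=16
After 5 (tell()): offset=16
After 6 (read(8)): returned '823VAH0', offset=23
After 7 (read(7)): returned '', offset=23
After 8 (read(2)): returned '', offset=23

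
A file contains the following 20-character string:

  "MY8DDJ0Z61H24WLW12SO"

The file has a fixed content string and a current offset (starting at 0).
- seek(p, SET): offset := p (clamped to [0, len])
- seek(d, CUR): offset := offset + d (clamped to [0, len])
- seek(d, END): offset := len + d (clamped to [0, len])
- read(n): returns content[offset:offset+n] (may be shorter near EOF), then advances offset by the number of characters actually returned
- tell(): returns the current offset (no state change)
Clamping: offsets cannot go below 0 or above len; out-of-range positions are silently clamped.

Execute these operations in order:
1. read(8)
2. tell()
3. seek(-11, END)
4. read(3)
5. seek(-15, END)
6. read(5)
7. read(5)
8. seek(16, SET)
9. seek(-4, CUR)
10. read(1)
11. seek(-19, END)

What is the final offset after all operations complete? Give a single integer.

After 1 (read(8)): returned 'MY8DDJ0Z', offset=8
After 2 (tell()): offset=8
After 3 (seek(-11, END)): offset=9
After 4 (read(3)): returned '1H2', offset=12
After 5 (seek(-15, END)): offset=5
After 6 (read(5)): returned 'J0Z61', offset=10
After 7 (read(5)): returned 'H24WL', offset=15
After 8 (seek(16, SET)): offset=16
After 9 (seek(-4, CUR)): offset=12
After 10 (read(1)): returned '4', offset=13
After 11 (seek(-19, END)): offset=1

Answer: 1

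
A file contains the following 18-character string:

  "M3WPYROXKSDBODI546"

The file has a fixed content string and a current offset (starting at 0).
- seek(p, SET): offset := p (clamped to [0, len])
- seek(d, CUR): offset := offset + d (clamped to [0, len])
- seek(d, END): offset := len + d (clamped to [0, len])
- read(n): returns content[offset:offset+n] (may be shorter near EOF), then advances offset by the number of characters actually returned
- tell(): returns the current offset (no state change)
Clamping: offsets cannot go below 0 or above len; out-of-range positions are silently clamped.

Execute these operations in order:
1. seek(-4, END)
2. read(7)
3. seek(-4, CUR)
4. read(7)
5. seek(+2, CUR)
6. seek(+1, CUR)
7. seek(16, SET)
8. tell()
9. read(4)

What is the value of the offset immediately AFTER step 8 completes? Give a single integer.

Answer: 16

Derivation:
After 1 (seek(-4, END)): offset=14
After 2 (read(7)): returned 'I546', offset=18
After 3 (seek(-4, CUR)): offset=14
After 4 (read(7)): returned 'I546', offset=18
After 5 (seek(+2, CUR)): offset=18
After 6 (seek(+1, CUR)): offset=18
After 7 (seek(16, SET)): offset=16
After 8 (tell()): offset=16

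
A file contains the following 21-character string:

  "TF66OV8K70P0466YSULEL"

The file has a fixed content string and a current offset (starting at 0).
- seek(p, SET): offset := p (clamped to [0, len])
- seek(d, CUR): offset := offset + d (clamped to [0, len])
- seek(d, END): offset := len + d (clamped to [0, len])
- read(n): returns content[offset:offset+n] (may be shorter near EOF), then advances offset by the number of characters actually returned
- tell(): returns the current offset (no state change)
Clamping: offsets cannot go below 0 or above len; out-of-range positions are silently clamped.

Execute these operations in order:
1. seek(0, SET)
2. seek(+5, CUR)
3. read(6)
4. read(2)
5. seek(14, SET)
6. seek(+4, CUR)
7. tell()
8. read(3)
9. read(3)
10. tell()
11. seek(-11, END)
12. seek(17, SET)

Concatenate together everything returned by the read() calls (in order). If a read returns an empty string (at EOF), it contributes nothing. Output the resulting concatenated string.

Answer: V8K70P04LEL

Derivation:
After 1 (seek(0, SET)): offset=0
After 2 (seek(+5, CUR)): offset=5
After 3 (read(6)): returned 'V8K70P', offset=11
After 4 (read(2)): returned '04', offset=13
After 5 (seek(14, SET)): offset=14
After 6 (seek(+4, CUR)): offset=18
After 7 (tell()): offset=18
After 8 (read(3)): returned 'LEL', offset=21
After 9 (read(3)): returned '', offset=21
After 10 (tell()): offset=21
After 11 (seek(-11, END)): offset=10
After 12 (seek(17, SET)): offset=17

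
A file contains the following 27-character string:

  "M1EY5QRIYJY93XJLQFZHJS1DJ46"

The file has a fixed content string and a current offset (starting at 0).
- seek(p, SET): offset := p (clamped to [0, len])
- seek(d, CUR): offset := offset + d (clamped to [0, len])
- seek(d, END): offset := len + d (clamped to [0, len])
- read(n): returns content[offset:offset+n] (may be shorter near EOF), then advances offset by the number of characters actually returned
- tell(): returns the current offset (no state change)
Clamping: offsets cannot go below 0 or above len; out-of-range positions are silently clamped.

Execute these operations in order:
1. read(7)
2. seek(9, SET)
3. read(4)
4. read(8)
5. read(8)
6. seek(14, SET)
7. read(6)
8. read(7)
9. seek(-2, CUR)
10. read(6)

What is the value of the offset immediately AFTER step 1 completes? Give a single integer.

After 1 (read(7)): returned 'M1EY5QR', offset=7

Answer: 7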